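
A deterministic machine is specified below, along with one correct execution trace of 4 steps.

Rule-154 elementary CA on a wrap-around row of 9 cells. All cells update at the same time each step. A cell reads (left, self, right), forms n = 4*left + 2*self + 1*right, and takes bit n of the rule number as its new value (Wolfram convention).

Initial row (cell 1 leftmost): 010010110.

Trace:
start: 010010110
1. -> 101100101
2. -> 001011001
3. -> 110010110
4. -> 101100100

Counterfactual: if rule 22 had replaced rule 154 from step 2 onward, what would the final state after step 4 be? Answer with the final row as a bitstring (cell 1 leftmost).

001110111

(re-executing steps 2..4 under rule 22; state before step 2: 101100101)
2. -> 000011100
3. -> 000100010
4. -> 001110111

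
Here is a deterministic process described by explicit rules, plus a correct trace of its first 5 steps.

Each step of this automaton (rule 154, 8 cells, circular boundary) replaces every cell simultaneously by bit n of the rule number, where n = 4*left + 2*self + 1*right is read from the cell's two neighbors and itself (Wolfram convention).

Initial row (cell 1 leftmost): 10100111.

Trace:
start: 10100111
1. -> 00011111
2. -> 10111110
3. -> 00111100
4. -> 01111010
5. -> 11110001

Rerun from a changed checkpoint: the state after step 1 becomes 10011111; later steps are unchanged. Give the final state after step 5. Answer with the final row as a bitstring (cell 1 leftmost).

state after step 1 := 10011111
2. -> 01111111
3. -> 01111110
4. -> 11111101
5. -> 11111001

11111001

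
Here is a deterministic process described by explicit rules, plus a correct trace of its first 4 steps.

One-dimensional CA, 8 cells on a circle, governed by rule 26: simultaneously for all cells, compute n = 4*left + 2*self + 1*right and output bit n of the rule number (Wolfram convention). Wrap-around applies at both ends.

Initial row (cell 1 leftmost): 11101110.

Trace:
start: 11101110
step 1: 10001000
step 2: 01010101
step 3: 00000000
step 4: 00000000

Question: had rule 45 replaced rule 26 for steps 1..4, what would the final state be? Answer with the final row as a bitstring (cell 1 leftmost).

(re-executing steps 1..4 under rule 45; state before step 1: 11101110)
step 1: 10011001
step 2: 00010001
step 3: 01010101
step 4: 11111111

11111111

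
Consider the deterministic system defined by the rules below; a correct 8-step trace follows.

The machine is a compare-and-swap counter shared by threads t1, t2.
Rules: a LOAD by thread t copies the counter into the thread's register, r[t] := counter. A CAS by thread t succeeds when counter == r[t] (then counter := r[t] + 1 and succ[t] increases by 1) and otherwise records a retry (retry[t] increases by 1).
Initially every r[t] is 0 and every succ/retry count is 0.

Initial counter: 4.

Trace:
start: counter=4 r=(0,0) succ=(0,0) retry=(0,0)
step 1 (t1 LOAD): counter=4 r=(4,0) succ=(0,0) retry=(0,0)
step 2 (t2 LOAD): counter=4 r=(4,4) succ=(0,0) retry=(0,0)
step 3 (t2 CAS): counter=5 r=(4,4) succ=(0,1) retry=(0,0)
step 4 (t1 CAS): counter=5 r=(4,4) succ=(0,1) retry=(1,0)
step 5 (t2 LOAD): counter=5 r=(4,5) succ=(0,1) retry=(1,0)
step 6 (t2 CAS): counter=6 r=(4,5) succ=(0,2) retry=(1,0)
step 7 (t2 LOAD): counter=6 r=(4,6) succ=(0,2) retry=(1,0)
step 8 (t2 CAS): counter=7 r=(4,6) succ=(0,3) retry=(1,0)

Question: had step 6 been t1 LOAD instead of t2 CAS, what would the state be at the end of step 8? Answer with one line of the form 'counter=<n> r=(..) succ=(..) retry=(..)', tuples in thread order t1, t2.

counter=6 r=(5,5) succ=(0,2) retry=(1,0)

(re-executing from step 6 with the substitution; state before step 6: counter=5 r=(4,5) succ=(0,1) retry=(1,0))
step 6 (t1 LOAD): counter=5 r=(5,5) succ=(0,1) retry=(1,0)
step 7 (t2 LOAD): counter=5 r=(5,5) succ=(0,1) retry=(1,0)
step 8 (t2 CAS): counter=6 r=(5,5) succ=(0,2) retry=(1,0)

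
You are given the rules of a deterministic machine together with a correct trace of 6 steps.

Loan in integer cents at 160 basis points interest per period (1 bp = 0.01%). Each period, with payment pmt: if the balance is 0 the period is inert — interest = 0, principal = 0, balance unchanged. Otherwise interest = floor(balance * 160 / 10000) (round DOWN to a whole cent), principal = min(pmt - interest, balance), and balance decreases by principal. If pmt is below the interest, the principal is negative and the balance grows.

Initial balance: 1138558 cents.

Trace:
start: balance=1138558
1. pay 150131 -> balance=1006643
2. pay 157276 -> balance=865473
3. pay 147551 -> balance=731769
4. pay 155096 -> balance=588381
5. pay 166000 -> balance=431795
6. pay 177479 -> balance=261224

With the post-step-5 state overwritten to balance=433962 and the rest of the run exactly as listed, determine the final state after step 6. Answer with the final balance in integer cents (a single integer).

263426

state after step 5 := balance=433962
6. pay 177479 -> balance=263426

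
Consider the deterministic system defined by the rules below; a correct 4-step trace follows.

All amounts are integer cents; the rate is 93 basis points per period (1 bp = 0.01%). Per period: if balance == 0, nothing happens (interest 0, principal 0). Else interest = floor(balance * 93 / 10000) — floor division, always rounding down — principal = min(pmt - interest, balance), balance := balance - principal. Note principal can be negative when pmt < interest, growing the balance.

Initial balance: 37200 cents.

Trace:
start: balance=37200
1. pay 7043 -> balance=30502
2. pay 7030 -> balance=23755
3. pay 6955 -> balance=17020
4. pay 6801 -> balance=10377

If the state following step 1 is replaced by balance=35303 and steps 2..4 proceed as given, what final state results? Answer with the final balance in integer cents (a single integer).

state after step 1 := balance=35303
2. pay 7030 -> balance=28601
3. pay 6955 -> balance=21911
4. pay 6801 -> balance=15313

15313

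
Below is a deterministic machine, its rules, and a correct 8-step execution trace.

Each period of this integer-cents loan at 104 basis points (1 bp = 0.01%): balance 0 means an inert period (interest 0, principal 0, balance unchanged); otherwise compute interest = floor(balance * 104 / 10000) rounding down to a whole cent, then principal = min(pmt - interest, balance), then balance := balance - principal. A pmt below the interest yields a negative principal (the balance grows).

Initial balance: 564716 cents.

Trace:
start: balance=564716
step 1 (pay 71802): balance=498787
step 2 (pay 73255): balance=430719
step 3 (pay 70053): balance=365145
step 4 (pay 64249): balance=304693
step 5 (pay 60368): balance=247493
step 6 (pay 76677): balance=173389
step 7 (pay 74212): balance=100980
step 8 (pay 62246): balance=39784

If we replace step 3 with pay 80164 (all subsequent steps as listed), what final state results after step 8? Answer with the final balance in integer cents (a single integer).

(re-executing from step 3 with the substitution; state before step 3: balance=430719)
step 3 (pay 80164): balance=355034
step 4 (pay 64249): balance=294477
step 5 (pay 60368): balance=237171
step 6 (pay 76677): balance=162960
step 7 (pay 74212): balance=90442
step 8 (pay 62246): balance=29136

29136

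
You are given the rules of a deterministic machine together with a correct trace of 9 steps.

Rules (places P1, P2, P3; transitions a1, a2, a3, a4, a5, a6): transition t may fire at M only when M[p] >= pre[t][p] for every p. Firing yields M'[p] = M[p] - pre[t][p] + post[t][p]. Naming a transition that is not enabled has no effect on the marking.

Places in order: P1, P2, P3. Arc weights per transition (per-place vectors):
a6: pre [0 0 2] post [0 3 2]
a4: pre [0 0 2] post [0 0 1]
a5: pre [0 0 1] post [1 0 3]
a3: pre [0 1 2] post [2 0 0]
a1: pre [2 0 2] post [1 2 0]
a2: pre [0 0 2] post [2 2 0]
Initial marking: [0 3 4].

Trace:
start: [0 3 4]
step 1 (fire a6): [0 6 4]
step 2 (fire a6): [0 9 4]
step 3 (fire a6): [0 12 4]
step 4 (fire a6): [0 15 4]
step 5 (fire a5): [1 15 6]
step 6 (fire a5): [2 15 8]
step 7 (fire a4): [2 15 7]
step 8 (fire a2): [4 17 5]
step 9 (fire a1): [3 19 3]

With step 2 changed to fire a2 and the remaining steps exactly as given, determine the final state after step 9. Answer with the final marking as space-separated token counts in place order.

(re-executing from step 2 with the substitution; state before step 2: [0 6 4])
step 2 (fire a2): [2 8 2]
step 3 (fire a6): [2 11 2]
step 4 (fire a6): [2 14 2]
step 5 (fire a5): [3 14 4]
step 6 (fire a5): [4 14 6]
step 7 (fire a4): [4 14 5]
step 8 (fire a2): [6 16 3]
step 9 (fire a1): [5 18 1]

5 18 1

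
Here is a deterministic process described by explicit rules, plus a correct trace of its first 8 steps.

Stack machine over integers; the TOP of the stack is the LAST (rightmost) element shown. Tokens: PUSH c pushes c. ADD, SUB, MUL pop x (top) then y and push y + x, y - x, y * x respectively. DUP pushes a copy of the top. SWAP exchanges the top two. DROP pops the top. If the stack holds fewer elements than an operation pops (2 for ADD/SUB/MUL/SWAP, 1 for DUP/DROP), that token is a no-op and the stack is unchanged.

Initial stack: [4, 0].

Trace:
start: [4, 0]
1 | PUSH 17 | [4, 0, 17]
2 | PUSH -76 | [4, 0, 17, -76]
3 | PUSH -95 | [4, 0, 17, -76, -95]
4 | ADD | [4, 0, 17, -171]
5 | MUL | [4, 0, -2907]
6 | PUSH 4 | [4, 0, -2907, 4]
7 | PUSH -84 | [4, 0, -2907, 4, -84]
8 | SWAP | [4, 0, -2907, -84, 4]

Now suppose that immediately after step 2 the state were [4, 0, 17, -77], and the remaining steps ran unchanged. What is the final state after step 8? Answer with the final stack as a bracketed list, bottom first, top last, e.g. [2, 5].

[4, 0, -2924, -84, 4]

state after step 2 := [4, 0, 17, -77]
3 | PUSH -95 | [4, 0, 17, -77, -95]
4 | ADD | [4, 0, 17, -172]
5 | MUL | [4, 0, -2924]
6 | PUSH 4 | [4, 0, -2924, 4]
7 | PUSH -84 | [4, 0, -2924, 4, -84]
8 | SWAP | [4, 0, -2924, -84, 4]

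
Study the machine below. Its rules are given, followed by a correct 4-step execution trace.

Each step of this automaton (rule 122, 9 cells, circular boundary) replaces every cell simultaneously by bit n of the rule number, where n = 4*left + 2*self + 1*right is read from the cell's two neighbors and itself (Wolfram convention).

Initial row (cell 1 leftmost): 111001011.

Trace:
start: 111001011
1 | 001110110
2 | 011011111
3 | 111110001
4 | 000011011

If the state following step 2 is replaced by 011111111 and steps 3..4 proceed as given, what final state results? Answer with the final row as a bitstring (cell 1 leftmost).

011000011

state after step 2 := 011111111
3 | 110000001
4 | 011000011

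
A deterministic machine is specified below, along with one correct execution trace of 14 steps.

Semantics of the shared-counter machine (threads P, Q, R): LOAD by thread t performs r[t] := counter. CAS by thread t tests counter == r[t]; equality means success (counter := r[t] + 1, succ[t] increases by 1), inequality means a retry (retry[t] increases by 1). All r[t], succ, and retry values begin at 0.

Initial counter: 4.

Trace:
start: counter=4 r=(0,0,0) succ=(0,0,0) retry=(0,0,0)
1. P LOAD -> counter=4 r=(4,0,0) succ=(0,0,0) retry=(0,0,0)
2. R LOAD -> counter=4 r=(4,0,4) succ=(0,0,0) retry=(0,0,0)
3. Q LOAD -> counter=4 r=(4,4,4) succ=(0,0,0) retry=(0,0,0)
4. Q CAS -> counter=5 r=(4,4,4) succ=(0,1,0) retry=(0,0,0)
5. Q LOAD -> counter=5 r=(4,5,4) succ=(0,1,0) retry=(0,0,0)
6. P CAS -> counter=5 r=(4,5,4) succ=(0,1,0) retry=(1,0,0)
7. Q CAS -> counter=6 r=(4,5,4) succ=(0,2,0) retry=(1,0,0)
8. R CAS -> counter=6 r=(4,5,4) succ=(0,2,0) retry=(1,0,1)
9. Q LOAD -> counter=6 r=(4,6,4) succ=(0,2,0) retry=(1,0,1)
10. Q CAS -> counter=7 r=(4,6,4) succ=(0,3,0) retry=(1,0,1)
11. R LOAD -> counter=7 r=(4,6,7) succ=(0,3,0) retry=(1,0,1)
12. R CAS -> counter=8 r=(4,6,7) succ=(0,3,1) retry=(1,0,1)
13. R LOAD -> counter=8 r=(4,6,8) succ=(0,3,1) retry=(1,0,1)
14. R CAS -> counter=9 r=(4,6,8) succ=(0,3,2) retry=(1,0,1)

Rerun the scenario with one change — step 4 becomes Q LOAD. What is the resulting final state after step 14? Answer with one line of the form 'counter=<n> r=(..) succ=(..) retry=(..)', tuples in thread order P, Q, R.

counter=8 r=(4,5,7) succ=(1,1,2) retry=(0,1,1)

(re-executing from step 4 with the substitution; state before step 4: counter=4 r=(4,4,4) succ=(0,0,0) retry=(0,0,0))
4. Q LOAD -> counter=4 r=(4,4,4) succ=(0,0,0) retry=(0,0,0)
5. Q LOAD -> counter=4 r=(4,4,4) succ=(0,0,0) retry=(0,0,0)
6. P CAS -> counter=5 r=(4,4,4) succ=(1,0,0) retry=(0,0,0)
7. Q CAS -> counter=5 r=(4,4,4) succ=(1,0,0) retry=(0,1,0)
8. R CAS -> counter=5 r=(4,4,4) succ=(1,0,0) retry=(0,1,1)
9. Q LOAD -> counter=5 r=(4,5,4) succ=(1,0,0) retry=(0,1,1)
10. Q CAS -> counter=6 r=(4,5,4) succ=(1,1,0) retry=(0,1,1)
11. R LOAD -> counter=6 r=(4,5,6) succ=(1,1,0) retry=(0,1,1)
12. R CAS -> counter=7 r=(4,5,6) succ=(1,1,1) retry=(0,1,1)
13. R LOAD -> counter=7 r=(4,5,7) succ=(1,1,1) retry=(0,1,1)
14. R CAS -> counter=8 r=(4,5,7) succ=(1,1,2) retry=(0,1,1)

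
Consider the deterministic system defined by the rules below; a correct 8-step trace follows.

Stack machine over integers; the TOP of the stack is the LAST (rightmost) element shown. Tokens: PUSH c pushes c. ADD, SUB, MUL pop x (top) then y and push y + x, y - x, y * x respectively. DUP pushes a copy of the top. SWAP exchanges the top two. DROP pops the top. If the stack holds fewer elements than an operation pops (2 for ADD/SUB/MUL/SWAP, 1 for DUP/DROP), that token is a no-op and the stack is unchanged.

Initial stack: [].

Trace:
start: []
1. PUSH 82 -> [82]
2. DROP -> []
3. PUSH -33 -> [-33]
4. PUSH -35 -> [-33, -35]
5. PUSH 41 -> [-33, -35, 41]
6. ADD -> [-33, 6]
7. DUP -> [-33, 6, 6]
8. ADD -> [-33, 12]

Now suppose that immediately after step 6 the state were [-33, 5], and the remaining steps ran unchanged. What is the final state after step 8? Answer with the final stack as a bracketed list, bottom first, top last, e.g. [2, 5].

state after step 6 := [-33, 5]
7. DUP -> [-33, 5, 5]
8. ADD -> [-33, 10]

[-33, 10]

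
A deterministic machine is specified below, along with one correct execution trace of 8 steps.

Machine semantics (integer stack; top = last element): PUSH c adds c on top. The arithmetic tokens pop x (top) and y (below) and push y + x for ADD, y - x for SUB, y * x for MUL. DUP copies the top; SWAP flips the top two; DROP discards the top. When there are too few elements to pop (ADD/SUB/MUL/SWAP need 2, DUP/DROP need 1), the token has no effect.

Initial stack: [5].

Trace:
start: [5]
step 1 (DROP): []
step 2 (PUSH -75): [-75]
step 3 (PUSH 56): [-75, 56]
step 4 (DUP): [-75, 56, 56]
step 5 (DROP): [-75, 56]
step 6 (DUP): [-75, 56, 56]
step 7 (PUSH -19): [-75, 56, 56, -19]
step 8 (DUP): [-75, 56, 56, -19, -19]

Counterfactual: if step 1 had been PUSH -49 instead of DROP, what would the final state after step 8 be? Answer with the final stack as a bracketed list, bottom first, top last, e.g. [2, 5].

[5, -49, -75, 56, 56, -19, -19]

(re-executing from step 1 with the substitution; state before step 1: [5])
step 1 (PUSH -49): [5, -49]
step 2 (PUSH -75): [5, -49, -75]
step 3 (PUSH 56): [5, -49, -75, 56]
step 4 (DUP): [5, -49, -75, 56, 56]
step 5 (DROP): [5, -49, -75, 56]
step 6 (DUP): [5, -49, -75, 56, 56]
step 7 (PUSH -19): [5, -49, -75, 56, 56, -19]
step 8 (DUP): [5, -49, -75, 56, 56, -19, -19]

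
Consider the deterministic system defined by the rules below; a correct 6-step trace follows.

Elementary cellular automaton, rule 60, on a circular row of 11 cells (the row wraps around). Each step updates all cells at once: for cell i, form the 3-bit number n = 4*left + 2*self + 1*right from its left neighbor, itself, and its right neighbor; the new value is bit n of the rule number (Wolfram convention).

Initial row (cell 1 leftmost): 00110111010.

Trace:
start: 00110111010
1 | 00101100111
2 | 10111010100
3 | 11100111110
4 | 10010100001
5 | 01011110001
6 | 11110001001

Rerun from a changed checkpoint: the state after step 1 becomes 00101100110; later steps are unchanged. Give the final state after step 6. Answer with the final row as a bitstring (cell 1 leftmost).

state after step 1 := 00101100110
2 | 00111010101
3 | 10100111111
4 | 01110100000
5 | 01001110000
6 | 01101001000

01101001000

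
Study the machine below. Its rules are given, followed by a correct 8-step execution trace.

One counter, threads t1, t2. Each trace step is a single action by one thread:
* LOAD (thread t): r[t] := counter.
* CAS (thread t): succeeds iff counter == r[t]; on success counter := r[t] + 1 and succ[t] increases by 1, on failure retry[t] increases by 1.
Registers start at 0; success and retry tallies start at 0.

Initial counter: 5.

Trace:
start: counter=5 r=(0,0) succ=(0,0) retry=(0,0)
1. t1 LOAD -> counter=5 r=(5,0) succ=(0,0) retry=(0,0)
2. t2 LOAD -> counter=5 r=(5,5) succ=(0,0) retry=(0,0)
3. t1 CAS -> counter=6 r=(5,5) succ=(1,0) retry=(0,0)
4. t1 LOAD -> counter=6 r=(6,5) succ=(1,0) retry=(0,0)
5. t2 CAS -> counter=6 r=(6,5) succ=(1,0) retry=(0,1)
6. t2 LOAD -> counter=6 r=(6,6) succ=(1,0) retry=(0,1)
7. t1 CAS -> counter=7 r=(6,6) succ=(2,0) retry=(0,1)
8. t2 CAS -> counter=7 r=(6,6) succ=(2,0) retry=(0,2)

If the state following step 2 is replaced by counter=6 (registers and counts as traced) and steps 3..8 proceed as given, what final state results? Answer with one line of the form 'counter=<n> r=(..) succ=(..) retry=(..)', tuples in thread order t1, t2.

state after step 2 := counter=6 r=(5,5) succ=(0,0) retry=(0,0)
3. t1 CAS -> counter=6 r=(5,5) succ=(0,0) retry=(1,0)
4. t1 LOAD -> counter=6 r=(6,5) succ=(0,0) retry=(1,0)
5. t2 CAS -> counter=6 r=(6,5) succ=(0,0) retry=(1,1)
6. t2 LOAD -> counter=6 r=(6,6) succ=(0,0) retry=(1,1)
7. t1 CAS -> counter=7 r=(6,6) succ=(1,0) retry=(1,1)
8. t2 CAS -> counter=7 r=(6,6) succ=(1,0) retry=(1,2)

counter=7 r=(6,6) succ=(1,0) retry=(1,2)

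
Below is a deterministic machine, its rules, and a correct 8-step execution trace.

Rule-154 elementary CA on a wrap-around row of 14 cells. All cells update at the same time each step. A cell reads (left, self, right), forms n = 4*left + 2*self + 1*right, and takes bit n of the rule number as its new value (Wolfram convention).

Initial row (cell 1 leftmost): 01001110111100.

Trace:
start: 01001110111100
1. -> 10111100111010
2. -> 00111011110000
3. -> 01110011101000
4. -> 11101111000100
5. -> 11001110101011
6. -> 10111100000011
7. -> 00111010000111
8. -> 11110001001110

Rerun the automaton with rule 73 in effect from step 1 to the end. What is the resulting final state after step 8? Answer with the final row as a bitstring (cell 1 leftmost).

(re-executing steps 1..8 under rule 73; state before step 1: 01001110111100)
1. -> 00001010100101
2. -> 01100000000000
3. -> 01101111111111
4. -> 01101000000001
5. -> 01100011111100
6. -> 01101010000101
7. -> 01100000110000
8. -> 01101110110111

01101110110111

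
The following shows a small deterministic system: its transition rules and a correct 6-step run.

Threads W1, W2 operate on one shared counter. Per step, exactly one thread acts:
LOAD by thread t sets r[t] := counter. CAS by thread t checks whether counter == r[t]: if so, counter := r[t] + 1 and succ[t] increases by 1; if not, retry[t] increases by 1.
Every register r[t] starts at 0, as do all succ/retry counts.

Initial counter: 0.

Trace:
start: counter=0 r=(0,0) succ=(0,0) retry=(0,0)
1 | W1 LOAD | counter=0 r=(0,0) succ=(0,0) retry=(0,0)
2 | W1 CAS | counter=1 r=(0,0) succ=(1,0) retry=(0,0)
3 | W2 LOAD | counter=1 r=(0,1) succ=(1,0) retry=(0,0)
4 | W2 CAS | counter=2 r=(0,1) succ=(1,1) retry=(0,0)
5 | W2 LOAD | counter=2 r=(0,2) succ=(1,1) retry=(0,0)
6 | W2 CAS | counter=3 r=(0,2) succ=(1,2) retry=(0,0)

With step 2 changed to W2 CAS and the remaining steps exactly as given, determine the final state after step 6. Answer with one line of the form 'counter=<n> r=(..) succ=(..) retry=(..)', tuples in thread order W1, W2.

(re-executing from step 2 with the substitution; state before step 2: counter=0 r=(0,0) succ=(0,0) retry=(0,0))
2 | W2 CAS | counter=1 r=(0,0) succ=(0,1) retry=(0,0)
3 | W2 LOAD | counter=1 r=(0,1) succ=(0,1) retry=(0,0)
4 | W2 CAS | counter=2 r=(0,1) succ=(0,2) retry=(0,0)
5 | W2 LOAD | counter=2 r=(0,2) succ=(0,2) retry=(0,0)
6 | W2 CAS | counter=3 r=(0,2) succ=(0,3) retry=(0,0)

counter=3 r=(0,2) succ=(0,3) retry=(0,0)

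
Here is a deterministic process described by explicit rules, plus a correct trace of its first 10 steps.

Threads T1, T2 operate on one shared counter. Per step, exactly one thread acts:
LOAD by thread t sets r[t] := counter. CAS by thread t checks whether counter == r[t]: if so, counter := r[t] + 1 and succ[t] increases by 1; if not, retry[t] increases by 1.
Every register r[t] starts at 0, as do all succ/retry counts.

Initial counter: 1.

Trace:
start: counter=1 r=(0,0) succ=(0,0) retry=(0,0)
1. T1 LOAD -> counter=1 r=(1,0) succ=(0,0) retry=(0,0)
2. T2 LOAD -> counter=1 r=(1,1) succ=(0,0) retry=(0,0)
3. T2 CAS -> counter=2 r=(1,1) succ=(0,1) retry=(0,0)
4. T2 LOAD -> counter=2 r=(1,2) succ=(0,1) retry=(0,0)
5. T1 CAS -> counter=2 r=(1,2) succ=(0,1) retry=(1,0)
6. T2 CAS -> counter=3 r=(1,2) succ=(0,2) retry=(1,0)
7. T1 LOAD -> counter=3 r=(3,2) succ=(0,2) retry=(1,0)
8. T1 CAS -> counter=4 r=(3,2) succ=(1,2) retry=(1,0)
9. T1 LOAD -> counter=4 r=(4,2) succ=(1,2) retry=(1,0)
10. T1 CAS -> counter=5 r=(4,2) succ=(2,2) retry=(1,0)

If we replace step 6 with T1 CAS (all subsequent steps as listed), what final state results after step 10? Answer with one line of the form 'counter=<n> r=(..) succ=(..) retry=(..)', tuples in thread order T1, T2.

(re-executing from step 6 with the substitution; state before step 6: counter=2 r=(1,2) succ=(0,1) retry=(1,0))
6. T1 CAS -> counter=2 r=(1,2) succ=(0,1) retry=(2,0)
7. T1 LOAD -> counter=2 r=(2,2) succ=(0,1) retry=(2,0)
8. T1 CAS -> counter=3 r=(2,2) succ=(1,1) retry=(2,0)
9. T1 LOAD -> counter=3 r=(3,2) succ=(1,1) retry=(2,0)
10. T1 CAS -> counter=4 r=(3,2) succ=(2,1) retry=(2,0)

counter=4 r=(3,2) succ=(2,1) retry=(2,0)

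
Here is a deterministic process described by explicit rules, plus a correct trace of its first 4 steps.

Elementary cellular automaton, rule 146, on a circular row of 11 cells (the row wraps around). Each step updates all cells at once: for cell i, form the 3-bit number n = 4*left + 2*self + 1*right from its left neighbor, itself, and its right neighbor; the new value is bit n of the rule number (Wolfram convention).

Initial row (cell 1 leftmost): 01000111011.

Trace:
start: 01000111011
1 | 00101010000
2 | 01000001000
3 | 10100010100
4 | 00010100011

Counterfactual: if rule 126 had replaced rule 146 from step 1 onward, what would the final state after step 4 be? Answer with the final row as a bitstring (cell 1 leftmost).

(re-executing steps 1..4 under rule 126; state before step 1: 01000111011)
1 | 11101101111
2 | 00111111000
3 | 01100001100
4 | 11110011110

11110011110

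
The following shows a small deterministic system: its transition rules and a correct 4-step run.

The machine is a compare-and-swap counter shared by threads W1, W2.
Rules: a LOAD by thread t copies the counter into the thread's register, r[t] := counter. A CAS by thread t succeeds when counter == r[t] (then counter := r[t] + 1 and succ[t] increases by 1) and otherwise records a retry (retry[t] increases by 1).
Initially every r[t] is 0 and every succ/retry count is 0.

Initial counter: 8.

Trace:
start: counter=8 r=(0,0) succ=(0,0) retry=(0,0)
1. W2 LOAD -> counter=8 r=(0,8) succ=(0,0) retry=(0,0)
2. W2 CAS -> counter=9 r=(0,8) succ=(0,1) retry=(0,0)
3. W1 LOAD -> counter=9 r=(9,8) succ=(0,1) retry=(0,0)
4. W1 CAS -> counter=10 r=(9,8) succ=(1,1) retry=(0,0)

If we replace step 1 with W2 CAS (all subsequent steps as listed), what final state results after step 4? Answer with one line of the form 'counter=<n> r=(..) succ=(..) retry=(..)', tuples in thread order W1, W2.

(re-executing from step 1 with the substitution; state before step 1: counter=8 r=(0,0) succ=(0,0) retry=(0,0))
1. W2 CAS -> counter=8 r=(0,0) succ=(0,0) retry=(0,1)
2. W2 CAS -> counter=8 r=(0,0) succ=(0,0) retry=(0,2)
3. W1 LOAD -> counter=8 r=(8,0) succ=(0,0) retry=(0,2)
4. W1 CAS -> counter=9 r=(8,0) succ=(1,0) retry=(0,2)

counter=9 r=(8,0) succ=(1,0) retry=(0,2)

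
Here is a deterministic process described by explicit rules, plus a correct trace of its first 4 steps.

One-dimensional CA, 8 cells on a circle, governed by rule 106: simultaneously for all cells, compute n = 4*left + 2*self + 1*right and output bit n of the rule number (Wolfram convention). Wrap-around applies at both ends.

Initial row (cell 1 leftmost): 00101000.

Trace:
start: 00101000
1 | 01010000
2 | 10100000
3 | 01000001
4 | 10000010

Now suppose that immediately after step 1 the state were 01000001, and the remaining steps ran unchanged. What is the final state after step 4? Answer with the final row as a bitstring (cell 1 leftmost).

00001010

state after step 1 := 01000001
2 | 10000010
3 | 00000101
4 | 00001010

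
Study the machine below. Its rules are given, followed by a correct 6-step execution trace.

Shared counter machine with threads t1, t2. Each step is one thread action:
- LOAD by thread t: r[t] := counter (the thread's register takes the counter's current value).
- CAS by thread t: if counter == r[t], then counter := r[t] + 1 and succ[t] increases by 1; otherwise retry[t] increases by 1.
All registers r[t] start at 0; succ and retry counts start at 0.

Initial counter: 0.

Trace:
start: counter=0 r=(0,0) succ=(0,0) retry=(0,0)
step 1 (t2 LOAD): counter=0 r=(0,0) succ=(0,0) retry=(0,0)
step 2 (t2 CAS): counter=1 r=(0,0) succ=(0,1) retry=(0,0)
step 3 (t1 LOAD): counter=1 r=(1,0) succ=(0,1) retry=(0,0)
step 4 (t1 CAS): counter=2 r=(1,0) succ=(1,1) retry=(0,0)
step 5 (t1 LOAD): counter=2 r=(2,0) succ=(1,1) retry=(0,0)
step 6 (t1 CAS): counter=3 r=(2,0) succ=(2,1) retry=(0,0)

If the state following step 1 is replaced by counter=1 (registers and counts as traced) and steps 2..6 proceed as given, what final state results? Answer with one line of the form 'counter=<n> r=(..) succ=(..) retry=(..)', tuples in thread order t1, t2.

state after step 1 := counter=1 r=(0,0) succ=(0,0) retry=(0,0)
step 2 (t2 CAS): counter=1 r=(0,0) succ=(0,0) retry=(0,1)
step 3 (t1 LOAD): counter=1 r=(1,0) succ=(0,0) retry=(0,1)
step 4 (t1 CAS): counter=2 r=(1,0) succ=(1,0) retry=(0,1)
step 5 (t1 LOAD): counter=2 r=(2,0) succ=(1,0) retry=(0,1)
step 6 (t1 CAS): counter=3 r=(2,0) succ=(2,0) retry=(0,1)

counter=3 r=(2,0) succ=(2,0) retry=(0,1)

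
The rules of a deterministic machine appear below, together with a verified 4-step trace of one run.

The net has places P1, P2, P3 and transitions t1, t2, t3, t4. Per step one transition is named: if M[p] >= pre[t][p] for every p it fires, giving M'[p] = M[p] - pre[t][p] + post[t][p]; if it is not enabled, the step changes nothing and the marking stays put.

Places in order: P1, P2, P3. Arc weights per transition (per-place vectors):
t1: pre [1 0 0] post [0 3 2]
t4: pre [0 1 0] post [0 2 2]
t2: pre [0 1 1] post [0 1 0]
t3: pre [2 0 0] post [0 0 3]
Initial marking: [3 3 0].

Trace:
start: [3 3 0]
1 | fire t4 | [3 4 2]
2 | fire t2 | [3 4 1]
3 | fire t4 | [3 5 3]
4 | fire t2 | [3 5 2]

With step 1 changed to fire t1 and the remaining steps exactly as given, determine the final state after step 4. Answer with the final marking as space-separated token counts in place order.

(re-executing from step 1 with the substitution; state before step 1: [3 3 0])
1 | fire t1 | [2 6 2]
2 | fire t2 | [2 6 1]
3 | fire t4 | [2 7 3]
4 | fire t2 | [2 7 2]

2 7 2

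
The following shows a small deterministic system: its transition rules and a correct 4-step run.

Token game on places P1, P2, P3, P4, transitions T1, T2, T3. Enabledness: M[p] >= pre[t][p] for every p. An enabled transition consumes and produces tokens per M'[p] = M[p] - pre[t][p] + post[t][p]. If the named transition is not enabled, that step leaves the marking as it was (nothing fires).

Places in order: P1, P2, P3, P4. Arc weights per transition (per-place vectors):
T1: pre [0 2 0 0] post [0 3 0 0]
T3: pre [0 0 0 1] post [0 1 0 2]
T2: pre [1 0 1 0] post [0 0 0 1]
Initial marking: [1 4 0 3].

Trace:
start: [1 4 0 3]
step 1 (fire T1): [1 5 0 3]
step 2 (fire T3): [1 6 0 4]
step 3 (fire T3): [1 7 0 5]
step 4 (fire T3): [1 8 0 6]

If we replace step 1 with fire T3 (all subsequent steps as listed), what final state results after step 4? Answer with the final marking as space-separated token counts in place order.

(re-executing from step 1 with the substitution; state before step 1: [1 4 0 3])
step 1 (fire T3): [1 5 0 4]
step 2 (fire T3): [1 6 0 5]
step 3 (fire T3): [1 7 0 6]
step 4 (fire T3): [1 8 0 7]

1 8 0 7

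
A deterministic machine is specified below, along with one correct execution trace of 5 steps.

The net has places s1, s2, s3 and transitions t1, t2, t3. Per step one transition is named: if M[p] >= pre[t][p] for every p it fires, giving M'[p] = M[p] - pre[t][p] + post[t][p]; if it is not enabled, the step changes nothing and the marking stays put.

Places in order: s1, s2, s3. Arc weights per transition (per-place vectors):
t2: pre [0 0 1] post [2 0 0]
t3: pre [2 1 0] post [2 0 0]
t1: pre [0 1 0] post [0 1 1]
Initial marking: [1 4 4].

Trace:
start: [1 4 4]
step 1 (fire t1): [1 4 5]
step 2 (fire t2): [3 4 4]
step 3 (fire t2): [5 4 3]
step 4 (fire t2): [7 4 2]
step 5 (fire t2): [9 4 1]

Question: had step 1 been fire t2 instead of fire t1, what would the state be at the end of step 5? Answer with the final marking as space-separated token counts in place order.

9 4 0

(re-executing from step 1 with the substitution; state before step 1: [1 4 4])
step 1 (fire t2): [3 4 3]
step 2 (fire t2): [5 4 2]
step 3 (fire t2): [7 4 1]
step 4 (fire t2): [9 4 0]
step 5 (fire t2): [9 4 0]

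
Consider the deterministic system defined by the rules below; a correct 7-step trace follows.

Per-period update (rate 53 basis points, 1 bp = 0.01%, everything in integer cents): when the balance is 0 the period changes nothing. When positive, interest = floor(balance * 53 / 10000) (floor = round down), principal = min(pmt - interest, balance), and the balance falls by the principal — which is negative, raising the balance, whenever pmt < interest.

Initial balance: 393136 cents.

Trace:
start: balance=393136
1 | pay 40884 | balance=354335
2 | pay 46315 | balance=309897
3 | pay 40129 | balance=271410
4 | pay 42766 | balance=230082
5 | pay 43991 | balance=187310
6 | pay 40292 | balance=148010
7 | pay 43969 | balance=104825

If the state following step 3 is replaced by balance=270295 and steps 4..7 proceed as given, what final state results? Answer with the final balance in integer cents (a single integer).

state after step 3 := balance=270295
4 | pay 42766 | balance=228961
5 | pay 43991 | balance=186183
6 | pay 40292 | balance=146877
7 | pay 43969 | balance=103686

103686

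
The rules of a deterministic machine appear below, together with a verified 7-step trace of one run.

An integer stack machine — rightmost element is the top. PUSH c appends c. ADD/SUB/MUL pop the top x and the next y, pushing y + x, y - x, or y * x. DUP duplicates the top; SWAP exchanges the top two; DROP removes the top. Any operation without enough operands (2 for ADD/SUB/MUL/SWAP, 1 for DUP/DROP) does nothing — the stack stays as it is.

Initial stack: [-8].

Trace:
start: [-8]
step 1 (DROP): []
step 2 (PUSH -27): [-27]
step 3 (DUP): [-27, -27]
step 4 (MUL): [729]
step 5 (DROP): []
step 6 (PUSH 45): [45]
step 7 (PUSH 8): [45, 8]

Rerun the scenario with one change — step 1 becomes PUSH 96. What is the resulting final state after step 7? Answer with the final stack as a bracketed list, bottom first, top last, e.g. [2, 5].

[-8, 96, 45, 8]

(re-executing from step 1 with the substitution; state before step 1: [-8])
step 1 (PUSH 96): [-8, 96]
step 2 (PUSH -27): [-8, 96, -27]
step 3 (DUP): [-8, 96, -27, -27]
step 4 (MUL): [-8, 96, 729]
step 5 (DROP): [-8, 96]
step 6 (PUSH 45): [-8, 96, 45]
step 7 (PUSH 8): [-8, 96, 45, 8]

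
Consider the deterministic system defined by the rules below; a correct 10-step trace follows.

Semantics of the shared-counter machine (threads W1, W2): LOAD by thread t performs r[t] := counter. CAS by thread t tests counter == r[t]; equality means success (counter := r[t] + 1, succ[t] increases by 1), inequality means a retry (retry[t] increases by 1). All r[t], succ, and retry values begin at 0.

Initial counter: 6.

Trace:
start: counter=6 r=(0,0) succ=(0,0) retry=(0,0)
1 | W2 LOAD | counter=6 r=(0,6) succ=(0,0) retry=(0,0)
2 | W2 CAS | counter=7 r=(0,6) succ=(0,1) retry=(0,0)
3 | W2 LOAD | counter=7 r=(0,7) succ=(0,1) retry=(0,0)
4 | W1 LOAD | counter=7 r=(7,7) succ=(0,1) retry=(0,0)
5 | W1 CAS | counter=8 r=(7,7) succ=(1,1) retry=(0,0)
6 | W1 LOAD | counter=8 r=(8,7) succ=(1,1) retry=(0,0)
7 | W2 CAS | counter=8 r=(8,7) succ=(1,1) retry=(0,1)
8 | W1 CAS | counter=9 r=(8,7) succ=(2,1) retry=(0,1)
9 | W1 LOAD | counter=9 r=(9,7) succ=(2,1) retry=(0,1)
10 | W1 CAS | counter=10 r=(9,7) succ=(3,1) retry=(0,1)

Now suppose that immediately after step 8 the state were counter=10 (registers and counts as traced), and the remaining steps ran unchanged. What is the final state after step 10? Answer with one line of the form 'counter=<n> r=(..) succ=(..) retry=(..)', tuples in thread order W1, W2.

counter=11 r=(10,7) succ=(3,1) retry=(0,1)

state after step 8 := counter=10 r=(8,7) succ=(2,1) retry=(0,1)
9 | W1 LOAD | counter=10 r=(10,7) succ=(2,1) retry=(0,1)
10 | W1 CAS | counter=11 r=(10,7) succ=(3,1) retry=(0,1)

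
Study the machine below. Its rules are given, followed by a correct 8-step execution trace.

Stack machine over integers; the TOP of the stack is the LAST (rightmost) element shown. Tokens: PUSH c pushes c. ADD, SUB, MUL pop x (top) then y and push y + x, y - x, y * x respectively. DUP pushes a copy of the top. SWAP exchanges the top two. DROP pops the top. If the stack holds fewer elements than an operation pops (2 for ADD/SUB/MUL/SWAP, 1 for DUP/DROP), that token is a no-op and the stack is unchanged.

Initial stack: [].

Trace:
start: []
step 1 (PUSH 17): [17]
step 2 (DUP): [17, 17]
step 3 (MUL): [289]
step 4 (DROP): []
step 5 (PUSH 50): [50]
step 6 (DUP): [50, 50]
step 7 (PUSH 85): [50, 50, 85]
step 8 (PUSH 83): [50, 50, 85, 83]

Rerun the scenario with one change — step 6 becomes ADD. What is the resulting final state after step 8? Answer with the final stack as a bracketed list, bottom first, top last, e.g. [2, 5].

[50, 85, 83]

(re-executing from step 6 with the substitution; state before step 6: [50])
step 6 (ADD): [50]
step 7 (PUSH 85): [50, 85]
step 8 (PUSH 83): [50, 85, 83]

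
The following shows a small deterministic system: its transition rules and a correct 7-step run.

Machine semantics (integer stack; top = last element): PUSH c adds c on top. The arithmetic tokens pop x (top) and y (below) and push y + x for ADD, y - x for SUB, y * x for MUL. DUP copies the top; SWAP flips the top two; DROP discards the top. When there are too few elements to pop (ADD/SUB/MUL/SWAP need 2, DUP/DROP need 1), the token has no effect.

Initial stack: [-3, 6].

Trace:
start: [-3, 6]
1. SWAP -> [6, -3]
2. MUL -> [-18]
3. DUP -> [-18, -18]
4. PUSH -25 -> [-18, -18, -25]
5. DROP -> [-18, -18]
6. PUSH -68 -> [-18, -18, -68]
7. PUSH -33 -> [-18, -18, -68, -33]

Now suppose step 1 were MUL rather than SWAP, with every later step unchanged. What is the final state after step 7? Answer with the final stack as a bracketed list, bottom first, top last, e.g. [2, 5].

[-18, -18, -68, -33]

(re-executing from step 1 with the substitution; state before step 1: [-3, 6])
1. MUL -> [-18]
2. MUL -> [-18]
3. DUP -> [-18, -18]
4. PUSH -25 -> [-18, -18, -25]
5. DROP -> [-18, -18]
6. PUSH -68 -> [-18, -18, -68]
7. PUSH -33 -> [-18, -18, -68, -33]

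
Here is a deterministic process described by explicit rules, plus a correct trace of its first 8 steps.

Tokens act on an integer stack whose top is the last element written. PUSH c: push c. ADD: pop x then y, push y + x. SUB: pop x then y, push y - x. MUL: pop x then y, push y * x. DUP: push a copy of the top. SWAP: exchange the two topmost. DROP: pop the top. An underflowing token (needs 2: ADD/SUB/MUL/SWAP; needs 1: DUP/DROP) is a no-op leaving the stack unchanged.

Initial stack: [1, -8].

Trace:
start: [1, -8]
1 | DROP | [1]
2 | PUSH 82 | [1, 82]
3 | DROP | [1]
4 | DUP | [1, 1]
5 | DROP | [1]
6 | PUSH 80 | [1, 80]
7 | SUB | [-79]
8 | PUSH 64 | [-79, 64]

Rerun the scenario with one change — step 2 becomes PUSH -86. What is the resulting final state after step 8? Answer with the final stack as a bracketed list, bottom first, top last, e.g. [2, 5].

[-79, 64]

(re-executing from step 2 with the substitution; state before step 2: [1])
2 | PUSH -86 | [1, -86]
3 | DROP | [1]
4 | DUP | [1, 1]
5 | DROP | [1]
6 | PUSH 80 | [1, 80]
7 | SUB | [-79]
8 | PUSH 64 | [-79, 64]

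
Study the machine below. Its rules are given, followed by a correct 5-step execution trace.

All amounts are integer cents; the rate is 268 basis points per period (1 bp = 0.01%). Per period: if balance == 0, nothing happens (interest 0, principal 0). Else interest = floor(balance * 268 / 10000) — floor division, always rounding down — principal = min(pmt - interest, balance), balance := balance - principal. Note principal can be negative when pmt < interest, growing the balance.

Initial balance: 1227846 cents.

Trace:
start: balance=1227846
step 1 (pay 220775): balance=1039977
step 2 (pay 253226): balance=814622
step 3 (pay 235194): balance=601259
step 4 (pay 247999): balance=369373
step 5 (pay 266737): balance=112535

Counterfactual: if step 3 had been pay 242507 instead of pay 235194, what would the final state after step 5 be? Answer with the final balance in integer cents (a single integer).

(re-executing from step 3 with the substitution; state before step 3: balance=814622)
step 3 (pay 242507): balance=593946
step 4 (pay 247999): balance=361864
step 5 (pay 266737): balance=104824

104824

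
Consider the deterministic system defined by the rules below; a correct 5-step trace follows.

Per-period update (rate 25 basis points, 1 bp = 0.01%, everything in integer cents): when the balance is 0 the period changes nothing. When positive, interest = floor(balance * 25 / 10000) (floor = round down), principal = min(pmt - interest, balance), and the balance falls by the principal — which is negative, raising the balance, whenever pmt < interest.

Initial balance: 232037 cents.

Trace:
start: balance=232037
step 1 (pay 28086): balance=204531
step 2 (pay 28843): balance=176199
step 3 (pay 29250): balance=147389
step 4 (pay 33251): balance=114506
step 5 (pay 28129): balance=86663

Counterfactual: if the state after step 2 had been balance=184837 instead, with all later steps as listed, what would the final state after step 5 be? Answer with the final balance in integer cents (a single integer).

state after step 2 := balance=184837
step 3 (pay 29250): balance=156049
step 4 (pay 33251): balance=123188
step 5 (pay 28129): balance=95366

95366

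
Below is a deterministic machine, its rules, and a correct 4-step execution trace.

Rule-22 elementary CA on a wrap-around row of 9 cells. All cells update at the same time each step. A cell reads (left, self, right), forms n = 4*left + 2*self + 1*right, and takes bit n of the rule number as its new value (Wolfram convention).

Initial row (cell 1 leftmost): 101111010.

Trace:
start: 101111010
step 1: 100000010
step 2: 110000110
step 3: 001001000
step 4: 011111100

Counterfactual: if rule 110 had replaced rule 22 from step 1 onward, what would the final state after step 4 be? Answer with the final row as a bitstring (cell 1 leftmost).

(re-executing steps 1..4 under rule 110; state before step 1: 101111010)
step 1: 111001111
step 2: 001011000
step 3: 011111000
step 4: 110001000

110001000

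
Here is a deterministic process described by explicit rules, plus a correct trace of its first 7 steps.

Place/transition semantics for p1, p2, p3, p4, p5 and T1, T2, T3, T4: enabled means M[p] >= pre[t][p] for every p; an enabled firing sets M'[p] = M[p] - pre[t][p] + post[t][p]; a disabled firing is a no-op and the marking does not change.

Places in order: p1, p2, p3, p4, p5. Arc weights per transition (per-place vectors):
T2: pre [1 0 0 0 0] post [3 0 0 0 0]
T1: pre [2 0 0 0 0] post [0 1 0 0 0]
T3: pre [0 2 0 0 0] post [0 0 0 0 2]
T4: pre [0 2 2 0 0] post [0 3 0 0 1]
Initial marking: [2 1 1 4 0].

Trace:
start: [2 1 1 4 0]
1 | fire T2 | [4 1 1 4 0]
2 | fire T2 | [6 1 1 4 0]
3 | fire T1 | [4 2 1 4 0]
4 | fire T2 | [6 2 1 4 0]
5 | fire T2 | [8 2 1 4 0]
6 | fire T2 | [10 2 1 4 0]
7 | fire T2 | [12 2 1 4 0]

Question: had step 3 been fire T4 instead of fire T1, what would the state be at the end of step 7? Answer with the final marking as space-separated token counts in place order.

(re-executing from step 3 with the substitution; state before step 3: [6 1 1 4 0])
3 | fire T4 | [6 1 1 4 0]
4 | fire T2 | [8 1 1 4 0]
5 | fire T2 | [10 1 1 4 0]
6 | fire T2 | [12 1 1 4 0]
7 | fire T2 | [14 1 1 4 0]

14 1 1 4 0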